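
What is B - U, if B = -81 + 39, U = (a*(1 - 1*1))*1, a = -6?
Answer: -42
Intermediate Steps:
U = 0 (U = -6*(1 - 1*1)*1 = -6*(1 - 1)*1 = -6*0*1 = 0*1 = 0)
B = -42
B - U = -42 - 1*0 = -42 + 0 = -42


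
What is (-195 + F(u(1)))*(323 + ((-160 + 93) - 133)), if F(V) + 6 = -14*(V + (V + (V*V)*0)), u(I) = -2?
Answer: -17835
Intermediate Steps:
F(V) = -6 - 28*V (F(V) = -6 - 14*(V + (V + (V*V)*0)) = -6 - 14*(V + (V + V**2*0)) = -6 - 14*(V + (V + 0)) = -6 - 14*(V + V) = -6 - 28*V)
(-195 + F(u(1)))*(323 + ((-160 + 93) - 133)) = (-195 + (-6 - 28*(-2)))*(323 + ((-160 + 93) - 133)) = (-195 + (-6 + 56))*(323 + (-67 - 133)) = (-195 + 50)*(323 - 200) = -145*123 = -17835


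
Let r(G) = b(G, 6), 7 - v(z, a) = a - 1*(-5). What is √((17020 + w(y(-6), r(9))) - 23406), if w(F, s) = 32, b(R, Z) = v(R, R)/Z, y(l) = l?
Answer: 3*I*√706 ≈ 79.712*I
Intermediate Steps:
v(z, a) = 2 - a (v(z, a) = 7 - (a - 1*(-5)) = 7 - (a + 5) = 7 - (5 + a) = 7 + (-5 - a) = 2 - a)
b(R, Z) = (2 - R)/Z
r(G) = ⅓ - G/6 (r(G) = (2 - G)/6 = ⅓ - G/6)
√((17020 + w(y(-6), r(9))) - 23406) = √((17020 + 32) - 23406) = √(17052 - 23406) = √(-6354) = 3*I*√706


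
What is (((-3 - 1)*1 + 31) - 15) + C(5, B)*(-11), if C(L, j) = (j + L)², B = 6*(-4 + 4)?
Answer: -263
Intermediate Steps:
B = 0 (B = 6*0 = 0)
C(L, j) = (L + j)²
(((-3 - 1)*1 + 31) - 15) + C(5, B)*(-11) = (((-3 - 1)*1 + 31) - 15) + (5 + 0)²*(-11) = ((-4*1 + 31) - 15) + 5²*(-11) = ((-4 + 31) - 15) + 25*(-11) = (27 - 15) - 275 = 12 - 275 = -263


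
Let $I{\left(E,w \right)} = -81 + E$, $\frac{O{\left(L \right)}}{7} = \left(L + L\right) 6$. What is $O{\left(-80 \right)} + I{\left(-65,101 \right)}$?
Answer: $-6866$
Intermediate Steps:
$O{\left(L \right)} = 84 L$ ($O{\left(L \right)} = 7 \left(L + L\right) 6 = 7 \cdot 2 L 6 = 7 \cdot 12 L = 84 L$)
$O{\left(-80 \right)} + I{\left(-65,101 \right)} = 84 \left(-80\right) - 146 = -6720 - 146 = -6866$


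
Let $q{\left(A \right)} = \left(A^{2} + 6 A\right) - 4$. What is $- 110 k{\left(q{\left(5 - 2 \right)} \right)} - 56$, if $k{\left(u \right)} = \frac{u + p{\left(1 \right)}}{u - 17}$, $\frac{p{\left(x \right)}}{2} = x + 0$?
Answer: $- \frac{1543}{3} \approx -514.33$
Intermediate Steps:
$p{\left(x \right)} = 2 x$ ($p{\left(x \right)} = 2 \left(x + 0\right) = 2 x$)
$q{\left(A \right)} = -4 + A^{2} + 6 A$
$k{\left(u \right)} = \frac{2 + u}{-17 + u}$ ($k{\left(u \right)} = \frac{u + 2 \cdot 1}{u - 17} = \frac{u + 2}{-17 + u} = \frac{2 + u}{-17 + u}$)
$- 110 k{\left(q{\left(5 - 2 \right)} \right)} - 56 = - 110 \frac{2 + \left(-4 + \left(5 - 2\right)^{2} + 6 \left(5 - 2\right)\right)}{-17 + \left(-4 + \left(5 - 2\right)^{2} + 6 \left(5 - 2\right)\right)} - 56 = - 110 \frac{2 + \left(-4 + 3^{2} + 6 \cdot 3\right)}{-17 + \left(-4 + 3^{2} + 6 \cdot 3\right)} - 56 = - 110 \frac{2 + \left(-4 + 9 + 18\right)}{-17 + \left(-4 + 9 + 18\right)} - 56 = - 110 \frac{2 + 23}{-17 + 23} - 56 = - 110 \cdot \frac{1}{6} \cdot 25 - 56 = \left(-110\right) \frac{25}{6} - 56 = - \frac{1375}{3} - 56 = - \frac{1543}{3}$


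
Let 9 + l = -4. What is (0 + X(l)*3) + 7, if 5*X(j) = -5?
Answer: 4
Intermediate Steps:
l = -13 (l = -9 - 4 = -13)
X(j) = -1 (X(j) = (⅕)*(-5) = -1)
(0 + X(l)*3) + 7 = (0 - 1*3) + 7 = (0 - 3) + 7 = -3 + 7 = 4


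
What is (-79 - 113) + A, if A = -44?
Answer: -236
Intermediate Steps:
(-79 - 113) + A = (-79 - 113) - 44 = -192 - 44 = -236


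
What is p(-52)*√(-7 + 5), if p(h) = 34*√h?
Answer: -68*√26 ≈ -346.73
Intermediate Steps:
p(-52)*√(-7 + 5) = (34*√(-52))*√(-7 + 5) = (34*(2*I*√13))*√(-2) = (68*I*√13)*(I*√2) = -68*√26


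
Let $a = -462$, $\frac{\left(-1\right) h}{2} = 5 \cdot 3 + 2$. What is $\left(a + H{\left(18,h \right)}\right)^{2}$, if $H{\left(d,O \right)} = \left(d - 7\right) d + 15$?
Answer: $62001$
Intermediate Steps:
$h = -34$ ($h = - 2 \left(5 \cdot 3 + 2\right) = - 2 \left(15 + 2\right) = \left(-2\right) 17 = -34$)
$H{\left(d,O \right)} = 15 + d \left(-7 + d\right)$ ($H{\left(d,O \right)} = \left(-7 + d\right) d + 15 = d \left(-7 + d\right) + 15 = 15 + d \left(-7 + d\right)$)
$\left(a + H{\left(18,h \right)}\right)^{2} = \left(-462 + \left(15 + 18^{2} - 126\right)\right)^{2} = \left(-462 + \left(15 + 324 - 126\right)\right)^{2} = \left(-462 + 213\right)^{2} = \left(-249\right)^{2} = 62001$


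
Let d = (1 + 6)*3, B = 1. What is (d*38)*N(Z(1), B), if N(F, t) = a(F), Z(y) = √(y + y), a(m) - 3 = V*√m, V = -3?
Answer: 2394 - 2394*2^(¼) ≈ -452.96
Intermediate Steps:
a(m) = 3 - 3*√m
Z(y) = √2*√y (Z(y) = √(2*y) = √2*√y)
N(F, t) = 3 - 3*√F
d = 21 (d = 7*3 = 21)
(d*38)*N(Z(1), B) = (21*38)*(3 - 3*2^(¼)) = 798*(3 - 3*2^(¼)) = 2394 - 2394*2^(¼)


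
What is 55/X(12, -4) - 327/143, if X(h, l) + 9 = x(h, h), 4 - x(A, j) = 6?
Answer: -1042/143 ≈ -7.2867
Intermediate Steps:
x(A, j) = -2 (x(A, j) = 4 - 1*6 = 4 - 6 = -2)
X(h, l) = -11 (X(h, l) = -9 - 2 = -11)
55/X(12, -4) - 327/143 = 55/(-11) - 327/143 = 55*(-1/11) - 327*1/143 = -5 - 327/143 = -1042/143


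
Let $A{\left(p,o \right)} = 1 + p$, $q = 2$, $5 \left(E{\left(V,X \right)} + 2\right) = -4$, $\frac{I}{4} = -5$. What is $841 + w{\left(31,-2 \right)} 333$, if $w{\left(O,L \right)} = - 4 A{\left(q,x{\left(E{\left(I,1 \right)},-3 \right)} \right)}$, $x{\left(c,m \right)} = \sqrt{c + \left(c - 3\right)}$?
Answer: $-3155$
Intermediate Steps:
$I = -20$ ($I = 4 \left(-5\right) = -20$)
$E{\left(V,X \right)} = - \frac{14}{5}$ ($E{\left(V,X \right)} = -2 + \frac{1}{5} \left(-4\right) = -2 - \frac{4}{5} = - \frac{14}{5}$)
$x{\left(c,m \right)} = \sqrt{-3 + 2 c}$ ($x{\left(c,m \right)} = \sqrt{c + \left(-3 + c\right)} = \sqrt{-3 + 2 c}$)
$w{\left(O,L \right)} = -12$ ($w{\left(O,L \right)} = - 4 \left(1 + 2\right) = \left(-4\right) 3 = -12$)
$841 + w{\left(31,-2 \right)} 333 = 841 - 3996 = -3155$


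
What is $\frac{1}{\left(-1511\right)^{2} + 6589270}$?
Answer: $\frac{1}{8872391} \approx 1.1271 \cdot 10^{-7}$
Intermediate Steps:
$\frac{1}{\left(-1511\right)^{2} + 6589270} = \frac{1}{2283121 + 6589270} = \frac{1}{8872391}$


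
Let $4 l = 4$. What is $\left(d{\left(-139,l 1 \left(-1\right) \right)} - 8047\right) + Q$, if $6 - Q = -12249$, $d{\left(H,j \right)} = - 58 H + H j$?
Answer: $12409$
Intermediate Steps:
$l = 1$ ($l = \frac{1}{4} \cdot 4 = 1$)
$Q = 12255$ ($Q = 6 - -12249 = 6 + 12249 = 12255$)
$\left(d{\left(-139,l 1 \left(-1\right) \right)} - 8047\right) + Q = \left(- 139 \left(-58 + 1 \cdot 1 \left(-1\right)\right) - 8047\right) + 12255 = \left(- 139 \left(-58 + 1 \left(-1\right)\right) - 8047\right) + 12255 = \left(- 139 \left(-58 - 1\right) - 8047\right) + 12255 = \left(\left(-139\right) \left(-59\right) - 8047\right) + 12255 = \left(8201 - 8047\right) + 12255 = 154 + 12255 = 12409$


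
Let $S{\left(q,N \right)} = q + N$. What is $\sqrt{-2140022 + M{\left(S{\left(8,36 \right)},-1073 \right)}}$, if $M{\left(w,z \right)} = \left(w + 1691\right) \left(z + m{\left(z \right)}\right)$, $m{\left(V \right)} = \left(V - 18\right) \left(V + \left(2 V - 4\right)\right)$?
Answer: $\sqrt{6096766678} \approx 78082.0$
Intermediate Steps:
$S{\left(q,N \right)} = N + q$
$m{\left(V \right)} = \left(-18 + V\right) \left(-4 + 3 V\right)$ ($m{\left(V \right)} = \left(-18 + V\right) \left(V + \left(-4 + 2 V\right)\right) = \left(-18 + V\right) \left(-4 + 3 V\right)$)
$M{\left(w,z \right)} = \left(1691 + w\right) \left(72 - 57 z + 3 z^{2}\right)$ ($M{\left(w,z \right)} = \left(w + 1691\right) \left(z + \left(72 - 58 z + 3 z^{2}\right)\right) = \left(1691 + w\right) \left(72 - 57 z + 3 z^{2}\right)$)
$\sqrt{-2140022 + M{\left(S{\left(8,36 \right)},-1073 \right)}} = \sqrt{-2140022 + \left(121752 - -103423251 + 5073 \left(-1073\right)^{2} + \left(36 + 8\right) \left(-1073\right) + \left(36 + 8\right) \left(72 - -62234 + 3 \left(-1073\right)^{2}\right)\right)} = \sqrt{-2140022 + \left(121752 + 103423251 + 5073 \cdot 1151329 + 44 \left(-1073\right) + 44 \left(72 + 62234 + 3 \cdot 1151329\right)\right)} = \sqrt{-2140022 + \left(121752 + 103423251 + 5840692017 - 47212 + 44 \left(72 + 62234 + 3453987\right)\right)} = \sqrt{-2140022 + \left(121752 + 103423251 + 5840692017 - 47212 + 44 \cdot 3516293\right)} = \sqrt{-2140022 + \left(121752 + 103423251 + 5840692017 - 47212 + 154716892\right)} = \sqrt{-2140022 + 6098906700} = \sqrt{6096766678}$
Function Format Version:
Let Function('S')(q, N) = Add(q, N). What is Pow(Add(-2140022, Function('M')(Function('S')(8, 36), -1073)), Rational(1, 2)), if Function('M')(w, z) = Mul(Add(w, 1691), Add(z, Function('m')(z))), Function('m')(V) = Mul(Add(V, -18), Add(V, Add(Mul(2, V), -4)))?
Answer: Pow(6096766678, Rational(1, 2)) ≈ 78082.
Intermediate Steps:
Function('S')(q, N) = Add(N, q)
Function('m')(V) = Mul(Add(-18, V), Add(-4, Mul(3, V))) (Function('m')(V) = Mul(Add(-18, V), Add(V, Add(-4, Mul(2, V)))) = Mul(Add(-18, V), Add(-4, Mul(3, V))))
Function('M')(w, z) = Mul(Add(1691, w), Add(72, Mul(-57, z), Mul(3, Pow(z, 2)))) (Function('M')(w, z) = Mul(Add(w, 1691), Add(z, Add(72, Mul(-58, z), Mul(3, Pow(z, 2))))) = Mul(Add(1691, w), Add(72, Mul(-57, z), Mul(3, Pow(z, 2)))))
Pow(Add(-2140022, Function('M')(Function('S')(8, 36), -1073)), Rational(1, 2)) = Pow(Add(-2140022, Add(121752, Mul(-96387, -1073), Mul(5073, Pow(-1073, 2)), Mul(Add(36, 8), -1073), Mul(Add(36, 8), Add(72, Mul(-58, -1073), Mul(3, Pow(-1073, 2)))))), Rational(1, 2)) = Pow(Add(-2140022, Add(121752, 103423251, Mul(5073, 1151329), Mul(44, -1073), Mul(44, Add(72, 62234, Mul(3, 1151329))))), Rational(1, 2)) = Pow(Add(-2140022, Add(121752, 103423251, 5840692017, -47212, Mul(44, Add(72, 62234, 3453987)))), Rational(1, 2)) = Pow(Add(-2140022, Add(121752, 103423251, 5840692017, -47212, Mul(44, 3516293))), Rational(1, 2)) = Pow(Add(-2140022, Add(121752, 103423251, 5840692017, -47212, 154716892)), Rational(1, 2)) = Pow(Add(-2140022, 6098906700), Rational(1, 2)) = Pow(6096766678, Rational(1, 2))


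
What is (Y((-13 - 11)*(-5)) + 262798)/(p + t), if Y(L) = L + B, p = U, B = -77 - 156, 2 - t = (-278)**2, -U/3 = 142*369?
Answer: -262685/234476 ≈ -1.1203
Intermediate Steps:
U = -157194 (U = -426*369 = -3*52398 = -157194)
t = -77282 (t = 2 - 1*(-278)**2 = 2 - 1*77284 = 2 - 77284 = -77282)
B = -233
p = -157194
Y(L) = -233 + L (Y(L) = L - 233 = -233 + L)
(Y((-13 - 11)*(-5)) + 262798)/(p + t) = ((-233 + (-13 - 11)*(-5)) + 262798)/(-157194 - 77282) = ((-233 - 24*(-5)) + 262798)/(-234476) = ((-233 + 120) + 262798)*(-1/234476) = (-113 + 262798)*(-1/234476) = 262685*(-1/234476) = -262685/234476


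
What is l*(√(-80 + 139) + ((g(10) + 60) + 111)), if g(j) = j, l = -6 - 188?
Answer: -35114 - 194*√59 ≈ -36604.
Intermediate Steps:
l = -194
l*(√(-80 + 139) + ((g(10) + 60) + 111)) = -194*(√(-80 + 139) + ((10 + 60) + 111)) = -194*(√59 + (70 + 111)) = -194*(√59 + 181) = -194*(181 + √59) = -35114 - 194*√59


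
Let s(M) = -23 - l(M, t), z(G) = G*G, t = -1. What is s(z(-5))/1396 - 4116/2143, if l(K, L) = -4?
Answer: -5786653/2991628 ≈ -1.9343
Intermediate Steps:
z(G) = G²
s(M) = -19 (s(M) = -23 - 1*(-4) = -23 + 4 = -19)
s(z(-5))/1396 - 4116/2143 = -19/1396 - 4116/2143 = -5786653/2991628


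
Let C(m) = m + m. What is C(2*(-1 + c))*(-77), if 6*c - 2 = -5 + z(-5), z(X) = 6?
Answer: 154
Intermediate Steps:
c = ½ (c = ⅓ + (-5 + 6)/6 = ⅓ + (⅙)*1 = ⅓ + ⅙ = ½ ≈ 0.50000)
C(m) = 2*m
C(2*(-1 + c))*(-77) = (2*(2*(-1 + ½)))*(-77) = (2*(2*(-½)))*(-77) = (2*(-1))*(-77) = -2*(-77) = 154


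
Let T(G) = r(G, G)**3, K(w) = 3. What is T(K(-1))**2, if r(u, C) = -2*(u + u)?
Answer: 2985984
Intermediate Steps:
r(u, C) = -4*u
T(G) = -64*G**3 (T(G) = (-4*G)**3 = -64*G**3)
T(K(-1))**2 = (-64*3**3)**2 = (-64*27)**2 = (-1728)**2 = 2985984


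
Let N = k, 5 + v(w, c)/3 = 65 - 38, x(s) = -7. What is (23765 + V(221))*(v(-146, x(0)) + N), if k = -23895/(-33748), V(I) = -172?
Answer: 900238101/572 ≈ 1.5738e+6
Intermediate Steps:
v(w, c) = 66 (v(w, c) = -15 + 3*(65 - 38) = -15 + 3*27 = -15 + 81 = 66)
k = 405/572 (k = -23895*(-1/33748) = 405/572 ≈ 0.70804)
N = 405/572 ≈ 0.70804
(23765 + V(221))*(v(-146, x(0)) + N) = (23765 - 172)*(66 + 405/572) = 23593*(38157/572) = 900238101/572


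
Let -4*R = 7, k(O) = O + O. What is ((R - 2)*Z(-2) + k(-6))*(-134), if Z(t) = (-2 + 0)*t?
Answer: 3618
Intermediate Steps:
k(O) = 2*O
Z(t) = -2*t
R = -7/4 (R = -¼*7 = -7/4 ≈ -1.7500)
((R - 2)*Z(-2) + k(-6))*(-134) = ((-7/4 - 2)*(-2*(-2)) + 2*(-6))*(-134) = (-15/4*4 - 12)*(-134) = (-15 - 12)*(-134) = -27*(-134) = 3618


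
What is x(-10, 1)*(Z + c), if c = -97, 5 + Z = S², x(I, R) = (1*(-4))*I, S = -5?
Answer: -3080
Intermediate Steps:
x(I, R) = -4*I
Z = 20 (Z = -5 + (-5)² = -5 + 25 = 20)
x(-10, 1)*(Z + c) = (-4*(-10))*(20 - 97) = 40*(-77) = -3080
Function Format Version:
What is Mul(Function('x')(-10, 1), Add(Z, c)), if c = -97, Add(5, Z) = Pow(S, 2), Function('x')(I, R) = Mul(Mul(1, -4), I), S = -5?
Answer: -3080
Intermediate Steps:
Function('x')(I, R) = Mul(-4, I)
Z = 20 (Z = Add(-5, Pow(-5, 2)) = Add(-5, 25) = 20)
Mul(Function('x')(-10, 1), Add(Z, c)) = Mul(Mul(-4, -10), Add(20, -97)) = Mul(40, -77) = -3080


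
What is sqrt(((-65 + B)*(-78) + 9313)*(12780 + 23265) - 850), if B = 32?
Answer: sqrt(428466065) ≈ 20699.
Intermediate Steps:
sqrt(((-65 + B)*(-78) + 9313)*(12780 + 23265) - 850) = sqrt(((-65 + 32)*(-78) + 9313)*(12780 + 23265) - 850) = sqrt((-33*(-78) + 9313)*36045 - 850) = sqrt((2574 + 9313)*36045 - 850) = sqrt(11887*36045 - 850) = sqrt(428466915 - 850) = sqrt(428466065)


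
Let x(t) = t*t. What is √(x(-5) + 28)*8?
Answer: 8*√53 ≈ 58.241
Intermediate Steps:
x(t) = t²
√(x(-5) + 28)*8 = √((-5)² + 28)*8 = √(25 + 28)*8 = √53*8 = 8*√53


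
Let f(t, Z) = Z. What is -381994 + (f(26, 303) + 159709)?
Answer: -221982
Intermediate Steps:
-381994 + (f(26, 303) + 159709) = -381994 + (303 + 159709) = -381994 + 160012 = -221982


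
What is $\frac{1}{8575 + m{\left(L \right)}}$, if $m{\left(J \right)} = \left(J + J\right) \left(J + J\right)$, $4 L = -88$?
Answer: $\frac{1}{10511} \approx 9.5138 \cdot 10^{-5}$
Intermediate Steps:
$L = -22$ ($L = \frac{1}{4} \left(-88\right) = -22$)
$m{\left(J \right)} = 4 J^{2}$ ($m{\left(J \right)} = 2 J 2 J = 4 J^{2}$)
$\frac{1}{8575 + m{\left(L \right)}} = \frac{1}{8575 + 4 \left(-22\right)^{2}} = \frac{1}{8575 + 4 \cdot 484} = \frac{1}{8575 + 1936} = \frac{1}{10511}$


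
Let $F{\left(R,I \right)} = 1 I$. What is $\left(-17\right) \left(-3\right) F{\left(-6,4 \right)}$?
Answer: $204$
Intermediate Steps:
$F{\left(R,I \right)} = I$
$\left(-17\right) \left(-3\right) F{\left(-6,4 \right)} = \left(-17\right) \left(-3\right) 4 = 51 \cdot 4 = 204$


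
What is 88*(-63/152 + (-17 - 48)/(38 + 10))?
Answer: -17743/114 ≈ -155.64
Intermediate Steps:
88*(-63/152 + (-17 - 48)/(38 + 10)) = 88*(-63*1/152 - 65/48) = 88*(-63/152 - 65*1/48) = 88*(-63/152 - 65/48) = 88*(-1613/912) = -17743/114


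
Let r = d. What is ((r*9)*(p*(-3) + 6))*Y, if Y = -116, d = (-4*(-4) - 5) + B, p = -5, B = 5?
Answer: -350784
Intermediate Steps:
d = 16 (d = (-4*(-4) - 5) + 5 = (16 - 5) + 5 = 11 + 5 = 16)
r = 16
((r*9)*(p*(-3) + 6))*Y = ((16*9)*(-5*(-3) + 6))*(-116) = (144*(15 + 6))*(-116) = (144*21)*(-116) = 3024*(-116) = -350784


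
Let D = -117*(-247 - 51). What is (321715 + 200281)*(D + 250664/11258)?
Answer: 102512730467816/5629 ≈ 1.8212e+10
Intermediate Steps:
D = 34866 (D = -117*(-298) = 34866)
(321715 + 200281)*(D + 250664/11258) = (321715 + 200281)*(34866 + 250664/11258) = 521996*(34866 + 250664*(1/11258)) = 521996*(34866 + 125332/5629) = 521996*(196386046/5629) = 102512730467816/5629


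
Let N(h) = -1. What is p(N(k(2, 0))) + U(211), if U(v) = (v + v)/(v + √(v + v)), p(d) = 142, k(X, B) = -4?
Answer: 30100/209 - 2*√422/209 ≈ 143.82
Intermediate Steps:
U(v) = 2*v/(v + √2*√v) (U(v) = (2*v)/(v + √(2*v)) = (2*v)/(v + √2*√v) = 2*v/(v + √2*√v))
p(N(k(2, 0))) + U(211) = 142 + 2*211/(211 + √2*√211) = 142 + 2*211/(211 + √422) = 142 + 422/(211 + √422)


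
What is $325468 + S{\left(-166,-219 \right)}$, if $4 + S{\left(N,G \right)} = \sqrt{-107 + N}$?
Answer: $325464 + i \sqrt{273} \approx 3.2546 \cdot 10^{5} + 16.523 i$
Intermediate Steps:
$S{\left(N,G \right)} = -4 + \sqrt{-107 + N}$
$325468 + S{\left(-166,-219 \right)} = 325468 - \left(4 - \sqrt{-107 - 166}\right) = 325468 - \left(4 - \sqrt{-273}\right) = 325468 - \left(4 - i \sqrt{273}\right) = 325464 + i \sqrt{273}$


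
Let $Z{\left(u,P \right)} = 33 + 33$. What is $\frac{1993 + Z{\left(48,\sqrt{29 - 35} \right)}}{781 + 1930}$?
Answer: $\frac{2059}{2711} \approx 0.7595$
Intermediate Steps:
$Z{\left(u,P \right)} = 66$
$\frac{1993 + Z{\left(48,\sqrt{29 - 35} \right)}}{781 + 1930} = \frac{1993 + 66}{781 + 1930} = \frac{2059}{2711}$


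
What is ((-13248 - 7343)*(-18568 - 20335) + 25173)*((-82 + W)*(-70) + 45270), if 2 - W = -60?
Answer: 37386256402820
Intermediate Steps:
W = 62 (W = 2 - 1*(-60) = 2 + 60 = 62)
((-13248 - 7343)*(-18568 - 20335) + 25173)*((-82 + W)*(-70) + 45270) = ((-13248 - 7343)*(-18568 - 20335) + 25173)*((-82 + 62)*(-70) + 45270) = (-20591*(-38903) + 25173)*(-20*(-70) + 45270) = (801051673 + 25173)*(1400 + 45270) = 801076846*46670 = 37386256402820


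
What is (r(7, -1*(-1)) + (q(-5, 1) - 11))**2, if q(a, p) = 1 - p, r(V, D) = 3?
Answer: 64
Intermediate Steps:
(r(7, -1*(-1)) + (q(-5, 1) - 11))**2 = (3 + ((1 - 1*1) - 11))**2 = (3 + ((1 - 1) - 11))**2 = (3 + (0 - 11))**2 = (3 - 11)**2 = (-8)**2 = 64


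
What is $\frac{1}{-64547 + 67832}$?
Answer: $\frac{1}{3285} \approx 0.00030441$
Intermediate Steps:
$\frac{1}{-64547 + 67832} = \frac{1}{3285}$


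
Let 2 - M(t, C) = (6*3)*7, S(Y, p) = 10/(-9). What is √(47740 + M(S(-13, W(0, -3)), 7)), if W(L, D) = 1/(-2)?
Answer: 16*√186 ≈ 218.21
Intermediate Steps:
W(L, D) = -½ (W(L, D) = 1*(-½) = -½)
S(Y, p) = -10/9 (S(Y, p) = 10*(-⅑) = -10/9)
M(t, C) = -124 (M(t, C) = 2 - 6*3*7 = 2 - 18*7 = 2 - 1*126 = 2 - 126 = -124)
√(47740 + M(S(-13, W(0, -3)), 7)) = √(47740 - 124) = √47616 = 16*√186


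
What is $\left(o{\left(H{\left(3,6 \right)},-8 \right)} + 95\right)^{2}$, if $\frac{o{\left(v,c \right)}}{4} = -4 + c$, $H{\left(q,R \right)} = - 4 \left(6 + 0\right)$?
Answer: $2209$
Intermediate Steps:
$H{\left(q,R \right)} = -24$ ($H{\left(q,R \right)} = \left(-4\right) 6 = -24$)
$o{\left(v,c \right)} = -16 + 4 c$ ($o{\left(v,c \right)} = 4 \left(-4 + c\right) = -16 + 4 c$)
$\left(o{\left(H{\left(3,6 \right)},-8 \right)} + 95\right)^{2} = \left(\left(-16 + 4 \left(-8\right)\right) + 95\right)^{2} = \left(\left(-16 - 32\right) + 95\right)^{2} = \left(-48 + 95\right)^{2} = 47^{2} = 2209$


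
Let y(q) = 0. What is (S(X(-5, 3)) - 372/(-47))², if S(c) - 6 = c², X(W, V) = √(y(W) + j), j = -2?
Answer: 313600/2209 ≈ 141.96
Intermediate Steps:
X(W, V) = I*√2 (X(W, V) = √(0 - 2) = √(-2) = I*√2)
S(c) = 6 + c²
(S(X(-5, 3)) - 372/(-47))² = ((6 + (I*√2)²) - 372/(-47))² = ((6 - 2) - 372*(-1/47))² = (4 + 372/47)² = (560/47)² = 313600/2209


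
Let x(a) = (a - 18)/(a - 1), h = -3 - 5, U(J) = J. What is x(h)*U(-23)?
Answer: -598/9 ≈ -66.444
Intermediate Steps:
h = -8
x(a) = (-18 + a)/(-1 + a)
x(h)*U(-23) = ((-18 - 8)/(-1 - 8))*(-23) = (-26/(-9))*(-23) = -⅑*(-26)*(-23) = (26/9)*(-23) = -598/9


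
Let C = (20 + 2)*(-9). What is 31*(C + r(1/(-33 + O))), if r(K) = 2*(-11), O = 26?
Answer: -6820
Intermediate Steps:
C = -198 (C = 22*(-9) = -198)
r(K) = -22
31*(C + r(1/(-33 + O))) = 31*(-198 - 22) = 31*(-220) = -6820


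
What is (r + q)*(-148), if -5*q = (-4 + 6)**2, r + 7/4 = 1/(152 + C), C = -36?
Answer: 54538/145 ≈ 376.12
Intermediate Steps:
r = -101/58 (r = -7/4 + 1/(152 - 36) = -7/4 + 1/116 = -101/58 ≈ -1.7414)
q = -4/5 (q = -(-4 + 6)**2/5 = -1/5*2**2 = -1/5*4 = -4/5 ≈ -0.80000)
(r + q)*(-148) = (-101/58 - 4/5)*(-148) = -737/290*(-148) = 54538/145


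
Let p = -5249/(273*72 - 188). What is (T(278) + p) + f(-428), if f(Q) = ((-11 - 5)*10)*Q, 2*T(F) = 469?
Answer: 1337728637/19468 ≈ 68714.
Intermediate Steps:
T(F) = 469/2 (T(F) = (½)*469 = 469/2)
p = -5249/19468 (p = -5249/(19656 - 188) = -5249/19468 ≈ -0.26962)
f(Q) = -160*Q (f(Q) = (-16*10)*Q = -160*Q)
(T(278) + p) + f(-428) = (469/2 - 5249/19468) - 160*(-428) = 4559997/19468 + 68480 = 1337728637/19468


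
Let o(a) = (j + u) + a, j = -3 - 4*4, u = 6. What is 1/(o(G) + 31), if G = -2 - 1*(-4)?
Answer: 1/20 ≈ 0.050000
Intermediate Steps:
j = -19 (j = -3 - 16 = -19)
G = 2 (G = -2 + 4 = 2)
o(a) = -13 + a (o(a) = (-19 + 6) + a = -13 + a)
1/(o(G) + 31) = 1/((-13 + 2) + 31) = 1/(-11 + 31) = 1/20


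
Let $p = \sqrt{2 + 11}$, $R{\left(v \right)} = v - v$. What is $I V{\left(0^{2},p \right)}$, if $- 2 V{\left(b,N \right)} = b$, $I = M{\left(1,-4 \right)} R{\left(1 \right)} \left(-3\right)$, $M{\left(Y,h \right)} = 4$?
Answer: $0$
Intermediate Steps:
$R{\left(v \right)} = 0$
$I = 0$ ($I = 4 \cdot 0 \left(-3\right) = 0 \left(-3\right) = 0$)
$p = \sqrt{13} \approx 3.6056$
$V{\left(b,N \right)} = - \frac{b}{2}$
$I V{\left(0^{2},p \right)} = 0 \left(- \frac{0^{2}}{2}\right) = 0 \left(\left(- \frac{1}{2}\right) 0\right) = 0 \cdot 0 = 0$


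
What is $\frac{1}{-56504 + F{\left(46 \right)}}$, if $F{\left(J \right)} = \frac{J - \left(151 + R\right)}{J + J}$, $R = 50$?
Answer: $- \frac{92}{5198523} \approx -1.7697 \cdot 10^{-5}$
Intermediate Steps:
$F{\left(J \right)} = \frac{-201 + J}{2 J}$ ($F{\left(J \right)} = \frac{J - 201}{J + J} = \frac{J - 201}{2 J} = \left(J - 201\right) \frac{1}{2 J} = \left(-201 + J\right) \frac{1}{2 J} = \frac{-201 + J}{2 J}$)
$\frac{1}{-56504 + F{\left(46 \right)}} = \frac{1}{-56504 + \frac{-201 + 46}{2 \cdot 46}} = \frac{1}{-56504 + \frac{1}{2} \cdot \frac{1}{46} \left(-155\right)} = \frac{1}{-56504 - \frac{155}{92}} = \frac{1}{- \frac{5198523}{92}} = - \frac{92}{5198523}$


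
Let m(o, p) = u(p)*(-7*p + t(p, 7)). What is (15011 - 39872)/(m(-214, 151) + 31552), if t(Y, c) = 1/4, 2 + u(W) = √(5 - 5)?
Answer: -49722/67331 ≈ -0.73847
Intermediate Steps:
u(W) = -2 (u(W) = -2 + √(5 - 5) = -2 + √0 = -2 + 0 = -2)
t(Y, c) = ¼
m(o, p) = -½ + 14*p (m(o, p) = -2*(-7*p + ¼) = -2*(¼ - 7*p) = -½ + 14*p)
(15011 - 39872)/(m(-214, 151) + 31552) = (15011 - 39872)/((-½ + 14*151) + 31552) = -24861/((-½ + 2114) + 31552) = -24861/(4227/2 + 31552) = -24861/67331/2 = -24861*2/67331 = -49722/67331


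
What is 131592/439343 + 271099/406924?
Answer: 172653390965/178779210932 ≈ 0.96574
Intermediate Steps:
131592/439343 + 271099/406924 = 172653390965/178779210932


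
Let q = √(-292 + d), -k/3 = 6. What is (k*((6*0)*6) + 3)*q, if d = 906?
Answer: 3*√614 ≈ 74.337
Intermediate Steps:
k = -18 (k = -3*6 = -18)
q = √614 (q = √(-292 + 906) = √614 ≈ 24.779)
(k*((6*0)*6) + 3)*q = (-18*6*0*6 + 3)*√614 = (-0*6 + 3)*√614 = (-18*0 + 3)*√614 = (0 + 3)*√614 = 3*√614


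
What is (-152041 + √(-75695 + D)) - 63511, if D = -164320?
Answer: -215552 + I*√240015 ≈ -2.1555e+5 + 489.91*I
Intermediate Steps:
(-152041 + √(-75695 + D)) - 63511 = (-152041 + √(-75695 - 164320)) - 63511 = (-152041 + √(-240015)) - 63511 = (-152041 + I*√240015) - 63511 = -215552 + I*√240015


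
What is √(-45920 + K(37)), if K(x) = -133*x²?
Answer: 21*I*√517 ≈ 477.49*I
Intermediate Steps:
√(-45920 + K(37)) = √(-45920 - 133*37²) = √(-45920 - 133*1369) = √(-45920 - 182077) = √(-227997) = 21*I*√517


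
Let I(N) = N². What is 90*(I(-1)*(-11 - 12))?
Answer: -2070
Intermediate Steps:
90*(I(-1)*(-11 - 12)) = 90*((-1)²*(-11 - 12)) = 90*(1*(-23)) = 90*(-23) = -2070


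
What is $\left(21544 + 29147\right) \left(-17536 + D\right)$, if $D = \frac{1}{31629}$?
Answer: $- \frac{9371855878271}{10543} \approx -8.8892 \cdot 10^{8}$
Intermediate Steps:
$D = \frac{1}{31629} \approx 3.1617 \cdot 10^{-5}$
$\left(21544 + 29147\right) \left(-17536 + D\right) = \left(21544 + 29147\right) \left(-17536 + \frac{1}{31629}\right) = 50691 \left(- \frac{554646143}{31629}\right) = - \frac{9371855878271}{10543}$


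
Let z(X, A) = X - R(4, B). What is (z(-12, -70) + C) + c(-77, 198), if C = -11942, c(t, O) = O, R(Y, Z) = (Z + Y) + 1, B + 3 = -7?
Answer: -11751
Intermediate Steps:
B = -10 (B = -3 - 7 = -10)
R(Y, Z) = 1 + Y + Z (R(Y, Z) = (Y + Z) + 1 = 1 + Y + Z)
z(X, A) = 5 + X (z(X, A) = X - (1 + 4 - 10) = X - 1*(-5) = X + 5 = 5 + X)
(z(-12, -70) + C) + c(-77, 198) = ((5 - 12) - 11942) + 198 = (-7 - 11942) + 198 = -11949 + 198 = -11751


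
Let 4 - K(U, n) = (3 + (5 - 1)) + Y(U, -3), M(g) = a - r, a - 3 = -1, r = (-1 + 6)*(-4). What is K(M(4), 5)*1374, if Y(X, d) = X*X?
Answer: -669138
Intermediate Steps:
r = -20 (r = 5*(-4) = -20)
a = 2 (a = 3 - 1 = 2)
Y(X, d) = X²
M(g) = 22 (M(g) = 2 - 1*(-20) = 2 + 20 = 22)
K(U, n) = -3 - U² (K(U, n) = 4 - ((3 + (5 - 1)) + U²) = 4 - ((3 + 4) + U²) = 4 - (7 + U²) = 4 + (-7 - U²) = -3 - U²)
K(M(4), 5)*1374 = (-3 - 1*22²)*1374 = (-3 - 1*484)*1374 = (-3 - 484)*1374 = -487*1374 = -669138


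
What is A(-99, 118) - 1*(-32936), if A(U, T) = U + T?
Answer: 32955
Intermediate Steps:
A(U, T) = T + U
A(-99, 118) - 1*(-32936) = (118 - 99) - 1*(-32936) = 19 + 32936 = 32955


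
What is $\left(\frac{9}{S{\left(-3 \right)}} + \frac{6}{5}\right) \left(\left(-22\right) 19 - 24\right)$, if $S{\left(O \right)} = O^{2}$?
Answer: $- \frac{4862}{5} \approx -972.4$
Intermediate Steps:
$\left(\frac{9}{S{\left(-3 \right)}} + \frac{6}{5}\right) \left(\left(-22\right) 19 - 24\right) = \left(\frac{9}{\left(-3\right)^{2}} + \frac{6}{5}\right) \left(\left(-22\right) 19 - 24\right) = \left(\frac{9}{9} + 6 \cdot \frac{1}{5}\right) \left(-418 - 24\right) = \left(9 \cdot \frac{1}{9} + \frac{6}{5}\right) \left(-442\right) = \left(1 + \frac{6}{5}\right) \left(-442\right) = \frac{11}{5} \left(-442\right) = - \frac{4862}{5}$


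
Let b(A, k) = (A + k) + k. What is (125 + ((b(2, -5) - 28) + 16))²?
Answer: 11025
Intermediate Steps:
b(A, k) = A + 2*k
(125 + ((b(2, -5) - 28) + 16))² = (125 + (((2 + 2*(-5)) - 28) + 16))² = (125 + (((2 - 10) - 28) + 16))² = (125 + ((-8 - 28) + 16))² = (125 + (-36 + 16))² = (125 - 20)² = 105² = 11025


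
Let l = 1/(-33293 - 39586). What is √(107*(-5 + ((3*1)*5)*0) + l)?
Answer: I*√2841571595814/72879 ≈ 23.13*I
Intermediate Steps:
l = -1/72879 (l = 1/(-72879) = -1/72879 ≈ -1.3721e-5)
√(107*(-5 + ((3*1)*5)*0) + l) = √(107*(-5 + ((3*1)*5)*0) - 1/72879) = √(107*(-5 + (3*5)*0) - 1/72879) = √(107*(-5 + 15*0) - 1/72879) = √(107*(-5 + 0) - 1/72879) = √(107*(-5) - 1/72879) = √(-535 - 1/72879) = √(-38990266/72879) = I*√2841571595814/72879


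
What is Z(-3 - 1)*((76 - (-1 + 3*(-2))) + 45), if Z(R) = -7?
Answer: -896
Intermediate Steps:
Z(-3 - 1)*((76 - (-1 + 3*(-2))) + 45) = -7*((76 - (-1 + 3*(-2))) + 45) = -7*((76 - (-1 - 6)) + 45) = -7*((76 - 1*(-7)) + 45) = -7*((76 + 7) + 45) = -7*(83 + 45) = -7*128 = -896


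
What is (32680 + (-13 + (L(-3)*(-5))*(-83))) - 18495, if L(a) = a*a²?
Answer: 2967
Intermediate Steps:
L(a) = a³
(32680 + (-13 + (L(-3)*(-5))*(-83))) - 18495 = (32680 + (-13 + ((-3)³*(-5))*(-83))) - 18495 = (32680 + (-13 - 27*(-5)*(-83))) - 18495 = (32680 + (-13 + 135*(-83))) - 18495 = (32680 + (-13 - 11205)) - 18495 = (32680 - 11218) - 18495 = 21462 - 18495 = 2967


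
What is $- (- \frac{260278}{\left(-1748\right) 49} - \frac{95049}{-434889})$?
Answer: $- \frac{16321385}{5010642} \approx -3.2573$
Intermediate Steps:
$- (- \frac{260278}{\left(-1748\right) 49} - \frac{95049}{-434889}) = - (- \frac{260278}{-85652} - - \frac{179}{819}) = - (\left(-260278\right) \left(- \frac{1}{85652}\right) + \frac{179}{819}) = - (\frac{130139}{42826} + \frac{179}{819}) = \left(-1\right) \frac{16321385}{5010642} = - \frac{16321385}{5010642}$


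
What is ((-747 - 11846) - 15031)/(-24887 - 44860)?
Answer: 9208/23249 ≈ 0.39606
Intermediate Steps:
((-747 - 11846) - 15031)/(-24887 - 44860) = (-12593 - 15031)/(-69747) = -27624*(-1/69747) = 9208/23249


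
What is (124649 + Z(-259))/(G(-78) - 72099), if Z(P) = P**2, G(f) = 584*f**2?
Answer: 63910/1160319 ≈ 0.055080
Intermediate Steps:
(124649 + Z(-259))/(G(-78) - 72099) = (124649 + (-259)**2)/(584*(-78)**2 - 72099) = (124649 + 67081)/(584*6084 - 72099) = 191730/(3553056 - 72099) = 191730/3480957 = 191730*(1/3480957) = 63910/1160319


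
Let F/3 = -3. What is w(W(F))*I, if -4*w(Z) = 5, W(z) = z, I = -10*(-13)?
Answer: -325/2 ≈ -162.50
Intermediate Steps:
F = -9 (F = 3*(-3) = -9)
I = 130
w(Z) = -5/4 (w(Z) = -¼*5 = -5/4)
w(W(F))*I = -5/4*130 = -325/2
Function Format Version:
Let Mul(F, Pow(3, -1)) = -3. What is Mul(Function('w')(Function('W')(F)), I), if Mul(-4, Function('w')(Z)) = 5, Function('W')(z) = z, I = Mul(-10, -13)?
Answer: Rational(-325, 2) ≈ -162.50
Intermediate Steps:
F = -9 (F = Mul(3, -3) = -9)
I = 130
Function('w')(Z) = Rational(-5, 4) (Function('w')(Z) = Mul(Rational(-1, 4), 5) = Rational(-5, 4))
Mul(Function('w')(Function('W')(F)), I) = Mul(Rational(-5, 4), 130) = Rational(-325, 2)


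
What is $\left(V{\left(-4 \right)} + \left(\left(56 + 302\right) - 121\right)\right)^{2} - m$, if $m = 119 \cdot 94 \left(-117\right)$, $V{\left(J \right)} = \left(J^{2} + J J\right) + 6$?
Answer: $1384387$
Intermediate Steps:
$V{\left(J \right)} = 6 + 2 J^{2}$ ($V{\left(J \right)} = \left(J^{2} + J^{2}\right) + 6 = 2 J^{2} + 6 = 6 + 2 J^{2}$)
$m = -1308762$ ($m = 11186 \left(-117\right) = -1308762$)
$\left(V{\left(-4 \right)} + \left(\left(56 + 302\right) - 121\right)\right)^{2} - m = \left(\left(6 + 2 \left(-4\right)^{2}\right) + \left(\left(56 + 302\right) - 121\right)\right)^{2} - -1308762 = \left(\left(6 + 2 \cdot 16\right) + \left(358 - 121\right)\right)^{2} + 1308762 = \left(\left(6 + 32\right) + 237\right)^{2} + 1308762 = \left(38 + 237\right)^{2} + 1308762 = 275^{2} + 1308762 = 75625 + 1308762 = 1384387$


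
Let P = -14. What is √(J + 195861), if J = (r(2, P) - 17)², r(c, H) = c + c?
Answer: √196030 ≈ 442.75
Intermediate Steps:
r(c, H) = 2*c
J = 169 (J = (2*2 - 17)² = (4 - 17)² = (-13)² = 169)
√(J + 195861) = √(169 + 195861) = √196030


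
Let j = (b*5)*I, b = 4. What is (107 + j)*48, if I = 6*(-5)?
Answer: -23664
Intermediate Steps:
I = -30
j = -600 (j = (4*5)*(-30) = 20*(-30) = -600)
(107 + j)*48 = (107 - 600)*48 = -493*48 = -23664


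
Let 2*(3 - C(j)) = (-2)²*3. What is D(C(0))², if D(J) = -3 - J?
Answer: 0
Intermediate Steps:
C(j) = -3 (C(j) = 3 - (-2)²*3/2 = 3 - 2*3 = 3 - ½*12 = 3 - 6 = -3)
D(C(0))² = (-3 - 1*(-3))² = (-3 + 3)² = 0² = 0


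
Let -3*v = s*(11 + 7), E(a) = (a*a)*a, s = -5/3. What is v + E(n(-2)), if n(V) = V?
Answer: 2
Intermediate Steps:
s = -5/3 (s = -5*⅓ = -5/3 ≈ -1.6667)
E(a) = a³ (E(a) = a²*a = a³)
v = 10 (v = -(-5)*(11 + 7)/9 = -(-5)*18/9 = -⅓*(-30) = 10)
v + E(n(-2)) = 10 + (-2)³ = 10 - 8 = 2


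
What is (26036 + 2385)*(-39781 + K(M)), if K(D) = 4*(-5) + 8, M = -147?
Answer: -1130956853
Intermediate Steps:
K(D) = -12 (K(D) = -20 + 8 = -12)
(26036 + 2385)*(-39781 + K(M)) = (26036 + 2385)*(-39781 - 12) = 28421*(-39793) = -1130956853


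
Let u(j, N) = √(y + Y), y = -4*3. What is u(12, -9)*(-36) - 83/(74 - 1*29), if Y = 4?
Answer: -83/45 - 72*I*√2 ≈ -1.8444 - 101.82*I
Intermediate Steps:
y = -12
u(j, N) = 2*I*√2 (u(j, N) = √(-12 + 4) = √(-8) = 2*I*√2)
u(12, -9)*(-36) - 83/(74 - 1*29) = (2*I*√2)*(-36) - 83/(74 - 1*29) = -72*I*√2 - 83/(74 - 29) = -72*I*√2 - 83/45 = -83/45 - 72*I*√2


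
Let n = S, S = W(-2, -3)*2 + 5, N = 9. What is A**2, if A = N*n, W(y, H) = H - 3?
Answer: 3969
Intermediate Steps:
W(y, H) = -3 + H
S = -7 (S = (-3 - 3)*2 + 5 = -6*2 + 5 = -12 + 5 = -7)
n = -7
A = -63 (A = 9*(-7) = -63)
A**2 = (-63)**2 = 3969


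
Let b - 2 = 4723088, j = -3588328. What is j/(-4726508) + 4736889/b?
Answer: 9834234961783/5580930667430 ≈ 1.7621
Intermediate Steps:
b = 4723090 (b = 2 + 4723088 = 4723090)
j/(-4726508) + 4736889/b = -3588328/(-4726508) + 4736889/4723090 = -3588328*(-1/4726508) + 4736889*(1/4723090) = 897082/1181627 + 4736889/4723090 = 9834234961783/5580930667430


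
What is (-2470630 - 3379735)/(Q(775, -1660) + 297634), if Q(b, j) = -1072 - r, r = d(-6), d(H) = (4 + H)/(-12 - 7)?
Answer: -111156935/5634676 ≈ -19.727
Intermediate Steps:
d(H) = -4/19 - H/19 (d(H) = (4 + H)/(-19) = (4 + H)*(-1/19) = -4/19 - H/19)
r = 2/19 (r = -4/19 - 1/19*(-6) = -4/19 + 6/19 = 2/19 ≈ 0.10526)
Q(b, j) = -20370/19 (Q(b, j) = -1072 - 1*2/19 = -1072 - 2/19 = -20370/19)
(-2470630 - 3379735)/(Q(775, -1660) + 297634) = (-2470630 - 3379735)/(-20370/19 + 297634) = -5850365/5634676/19 = -5850365*19/5634676 = -111156935/5634676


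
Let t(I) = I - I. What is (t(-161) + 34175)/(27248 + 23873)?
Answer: 34175/51121 ≈ 0.66851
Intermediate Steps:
t(I) = 0
(t(-161) + 34175)/(27248 + 23873) = (0 + 34175)/(27248 + 23873) = 34175/51121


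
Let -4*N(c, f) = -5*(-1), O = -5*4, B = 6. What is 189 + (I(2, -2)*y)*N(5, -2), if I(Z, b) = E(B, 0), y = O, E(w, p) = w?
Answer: 339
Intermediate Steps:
O = -20
N(c, f) = -5/4 (N(c, f) = -(-5)*(-1)/4 = -¼*5 = -5/4)
y = -20
I(Z, b) = 6
189 + (I(2, -2)*y)*N(5, -2) = 189 + (6*(-20))*(-5/4) = 189 - 120*(-5/4) = 189 + 150 = 339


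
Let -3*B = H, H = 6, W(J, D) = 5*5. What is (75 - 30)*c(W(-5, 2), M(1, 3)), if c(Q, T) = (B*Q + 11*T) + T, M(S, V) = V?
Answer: -630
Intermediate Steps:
W(J, D) = 25
B = -2 (B = -⅓*6 = -2)
c(Q, T) = -2*Q + 12*T (c(Q, T) = (-2*Q + 11*T) + T = -2*Q + 12*T)
(75 - 30)*c(W(-5, 2), M(1, 3)) = (75 - 30)*(-2*25 + 12*3) = 45*(-50 + 36) = 45*(-14) = -630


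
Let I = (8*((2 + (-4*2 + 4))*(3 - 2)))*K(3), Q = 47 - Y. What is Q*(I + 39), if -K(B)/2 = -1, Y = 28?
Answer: 133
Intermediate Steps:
K(B) = 2 (K(B) = -2*(-1) = 2)
Q = 19 (Q = 47 - 1*28 = 47 - 28 = 19)
I = -32 (I = (8*((2 + (-4*2 + 4))*(3 - 2)))*2 = (8*((2 + (-8 + 4))*1))*2 = (8*((2 - 4)*1))*2 = (8*(-2*1))*2 = (8*(-2))*2 = -16*2 = -32)
Q*(I + 39) = 19*(-32 + 39) = 19*7 = 133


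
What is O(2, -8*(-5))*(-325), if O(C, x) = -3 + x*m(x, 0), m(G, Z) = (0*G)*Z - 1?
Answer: 13975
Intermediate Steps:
m(G, Z) = -1 (m(G, Z) = 0*Z - 1 = 0 - 1 = -1)
O(C, x) = -3 - x (O(C, x) = -3 + x*(-1) = -3 - x)
O(2, -8*(-5))*(-325) = (-3 - (-8)*(-5))*(-325) = (-3 - 1*40)*(-325) = (-3 - 40)*(-325) = -43*(-325) = 13975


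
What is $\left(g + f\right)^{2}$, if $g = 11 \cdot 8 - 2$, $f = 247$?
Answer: $110889$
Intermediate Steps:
$g = 86$ ($g = 88 - 2 = 86$)
$\left(g + f\right)^{2} = \left(86 + 247\right)^{2} = 333^{2} = 110889$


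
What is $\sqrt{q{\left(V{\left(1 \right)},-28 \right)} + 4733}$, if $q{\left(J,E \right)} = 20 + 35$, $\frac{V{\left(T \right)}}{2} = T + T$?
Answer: $6 \sqrt{133} \approx 69.195$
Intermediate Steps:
$V{\left(T \right)} = 4 T$ ($V{\left(T \right)} = 2 \left(T + T\right) = 2 \cdot 2 T = 4 T$)
$q{\left(J,E \right)} = 55$
$\sqrt{q{\left(V{\left(1 \right)},-28 \right)} + 4733} = \sqrt{55 + 4733} = \sqrt{4788} = 6 \sqrt{133}$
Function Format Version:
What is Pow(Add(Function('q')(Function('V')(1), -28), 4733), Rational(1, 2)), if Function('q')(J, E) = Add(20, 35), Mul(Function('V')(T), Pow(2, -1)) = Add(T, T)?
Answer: Mul(6, Pow(133, Rational(1, 2))) ≈ 69.195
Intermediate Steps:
Function('V')(T) = Mul(4, T) (Function('V')(T) = Mul(2, Add(T, T)) = Mul(2, Mul(2, T)) = Mul(4, T))
Function('q')(J, E) = 55
Pow(Add(Function('q')(Function('V')(1), -28), 4733), Rational(1, 2)) = Pow(Add(55, 4733), Rational(1, 2)) = Pow(4788, Rational(1, 2)) = Mul(6, Pow(133, Rational(1, 2)))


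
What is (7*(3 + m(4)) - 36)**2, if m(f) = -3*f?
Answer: 9801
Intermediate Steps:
(7*(3 + m(4)) - 36)**2 = (7*(3 - 3*4) - 36)**2 = (7*(3 - 12) - 36)**2 = (7*(-9) - 36)**2 = (-63 - 36)**2 = (-99)**2 = 9801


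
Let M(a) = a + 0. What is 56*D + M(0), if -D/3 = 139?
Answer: -23352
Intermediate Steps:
M(a) = a
D = -417 (D = -3*139 = -417)
56*D + M(0) = 56*(-417) + 0 = -23352 + 0 = -23352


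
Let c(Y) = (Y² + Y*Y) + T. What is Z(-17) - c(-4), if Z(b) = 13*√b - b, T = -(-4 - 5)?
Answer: -24 + 13*I*√17 ≈ -24.0 + 53.6*I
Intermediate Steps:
T = 9 (T = -1*(-9) = 9)
c(Y) = 9 + 2*Y² (c(Y) = (Y² + Y*Y) + 9 = (Y² + Y²) + 9 = 2*Y² + 9 = 9 + 2*Y²)
Z(b) = -b + 13*√b
Z(-17) - c(-4) = (-1*(-17) + 13*√(-17)) - (9 + 2*(-4)²) = (17 + 13*(I*√17)) - (9 + 2*16) = (17 + 13*I*√17) - (9 + 32) = (17 + 13*I*√17) - 1*41 = (17 + 13*I*√17) - 41 = -24 + 13*I*√17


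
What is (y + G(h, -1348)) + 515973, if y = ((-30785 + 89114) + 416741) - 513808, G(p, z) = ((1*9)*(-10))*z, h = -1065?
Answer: 598555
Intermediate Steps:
G(p, z) = -90*z (G(p, z) = (9*(-10))*z = -90*z)
y = -38738 (y = (58329 + 416741) - 513808 = 475070 - 513808 = -38738)
(y + G(h, -1348)) + 515973 = (-38738 - 90*(-1348)) + 515973 = (-38738 + 121320) + 515973 = 82582 + 515973 = 598555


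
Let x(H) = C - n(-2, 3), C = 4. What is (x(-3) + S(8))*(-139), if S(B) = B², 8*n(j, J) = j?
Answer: -37947/4 ≈ -9486.8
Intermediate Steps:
n(j, J) = j/8
x(H) = 17/4 (x(H) = 4 - (-2)/8 = 4 - 1*(-¼) = 4 + ¼ = 17/4)
(x(-3) + S(8))*(-139) = (17/4 + 8²)*(-139) = (17/4 + 64)*(-139) = (273/4)*(-139) = -37947/4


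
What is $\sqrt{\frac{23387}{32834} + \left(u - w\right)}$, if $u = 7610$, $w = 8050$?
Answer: $\frac{i \sqrt{473583595882}}{32834} \approx 20.959 i$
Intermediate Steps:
$\sqrt{\frac{23387}{32834} + \left(u - w\right)} = \sqrt{\frac{23387}{32834} + \left(7610 - 8050\right)} = \sqrt{23387 \cdot \frac{1}{32834} + \left(7610 - 8050\right)} = \sqrt{\frac{23387}{32834} - 440} = \sqrt{- \frac{14423573}{32834}} = \frac{i \sqrt{473583595882}}{32834}$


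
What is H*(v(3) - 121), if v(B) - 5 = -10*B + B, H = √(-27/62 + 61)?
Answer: -143*√232810/62 ≈ -1112.9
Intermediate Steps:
H = √232810/62 (H = √(-27*1/62 + 61) = √(-27/62 + 61) = √(3755/62) = √232810/62 ≈ 7.7823)
v(B) = 5 - 9*B (v(B) = 5 + (-10*B + B) = 5 - 9*B)
H*(v(3) - 121) = (√232810/62)*((5 - 9*3) - 121) = (√232810/62)*((5 - 27) - 121) = (√232810/62)*(-22 - 121) = (√232810/62)*(-143) = -143*√232810/62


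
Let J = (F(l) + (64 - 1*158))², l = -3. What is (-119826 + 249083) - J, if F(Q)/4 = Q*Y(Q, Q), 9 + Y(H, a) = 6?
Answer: 125893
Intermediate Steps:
Y(H, a) = -3 (Y(H, a) = -9 + 6 = -3)
F(Q) = -12*Q (F(Q) = 4*(Q*(-3)) = 4*(-3*Q) = -12*Q)
J = 3364 (J = (-12*(-3) + (64 - 1*158))² = (36 + (64 - 158))² = (36 - 94)² = (-58)² = 3364)
(-119826 + 249083) - J = (-119826 + 249083) - 1*3364 = 129257 - 3364 = 125893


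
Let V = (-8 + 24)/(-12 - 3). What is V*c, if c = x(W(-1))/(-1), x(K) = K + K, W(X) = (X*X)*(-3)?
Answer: -32/5 ≈ -6.4000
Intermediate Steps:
W(X) = -3*X² (W(X) = X²*(-3) = -3*X²)
x(K) = 2*K
c = 6 (c = (2*(-3*(-1)²))/(-1) = (2*(-3*1))*(-1) = (2*(-3))*(-1) = -6*(-1) = 6)
V = -16/15 (V = 16/(-15) = 16*(-1/15) = -16/15 ≈ -1.0667)
V*c = -16/15*6 = -32/5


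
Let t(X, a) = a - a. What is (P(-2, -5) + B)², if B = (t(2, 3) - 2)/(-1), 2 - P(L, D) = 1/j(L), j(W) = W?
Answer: 81/4 ≈ 20.250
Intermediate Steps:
t(X, a) = 0
P(L, D) = 2 - 1/L
B = 2 (B = (0 - 2)/(-1) = -2*(-1) = 2)
(P(-2, -5) + B)² = ((2 - 1/(-2)) + 2)² = ((2 - 1*(-½)) + 2)² = ((2 + ½) + 2)² = (5/2 + 2)² = (9/2)² = 81/4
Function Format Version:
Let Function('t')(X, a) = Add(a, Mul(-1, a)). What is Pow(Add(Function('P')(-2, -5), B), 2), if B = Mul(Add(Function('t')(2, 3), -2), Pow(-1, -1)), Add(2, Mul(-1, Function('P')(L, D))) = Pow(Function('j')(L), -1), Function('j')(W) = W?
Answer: Rational(81, 4) ≈ 20.250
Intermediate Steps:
Function('t')(X, a) = 0
Function('P')(L, D) = Add(2, Mul(-1, Pow(L, -1)))
B = 2 (B = Mul(Add(0, -2), Pow(-1, -1)) = Mul(-2, -1) = 2)
Pow(Add(Function('P')(-2, -5), B), 2) = Pow(Add(Add(2, Mul(-1, Pow(-2, -1))), 2), 2) = Pow(Add(Add(2, Mul(-1, Rational(-1, 2))), 2), 2) = Pow(Add(Add(2, Rational(1, 2)), 2), 2) = Pow(Add(Rational(5, 2), 2), 2) = Pow(Rational(9, 2), 2) = Rational(81, 4)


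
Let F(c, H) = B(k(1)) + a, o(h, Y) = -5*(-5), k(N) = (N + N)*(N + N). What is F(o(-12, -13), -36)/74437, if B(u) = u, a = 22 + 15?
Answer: 41/74437 ≈ 0.00055080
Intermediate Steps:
a = 37
k(N) = 4*N² (k(N) = (2*N)*(2*N) = 4*N²)
o(h, Y) = 25
F(c, H) = 41 (F(c, H) = 4*1² + 37 = 4*1 + 37 = 4 + 37 = 41)
F(o(-12, -13), -36)/74437 = 41/74437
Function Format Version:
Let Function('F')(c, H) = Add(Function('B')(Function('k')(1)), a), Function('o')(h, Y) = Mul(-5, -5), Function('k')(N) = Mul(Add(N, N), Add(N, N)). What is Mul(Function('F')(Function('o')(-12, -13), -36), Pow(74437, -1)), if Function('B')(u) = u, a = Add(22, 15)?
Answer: Rational(41, 74437) ≈ 0.00055080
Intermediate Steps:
a = 37
Function('k')(N) = Mul(4, Pow(N, 2)) (Function('k')(N) = Mul(Mul(2, N), Mul(2, N)) = Mul(4, Pow(N, 2)))
Function('o')(h, Y) = 25
Function('F')(c, H) = 41 (Function('F')(c, H) = Add(Mul(4, Pow(1, 2)), 37) = Add(Mul(4, 1), 37) = Add(4, 37) = 41)
Mul(Function('F')(Function('o')(-12, -13), -36), Pow(74437, -1)) = Mul(41, Pow(74437, -1)) = Mul(41, Rational(1, 74437)) = Rational(41, 74437)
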